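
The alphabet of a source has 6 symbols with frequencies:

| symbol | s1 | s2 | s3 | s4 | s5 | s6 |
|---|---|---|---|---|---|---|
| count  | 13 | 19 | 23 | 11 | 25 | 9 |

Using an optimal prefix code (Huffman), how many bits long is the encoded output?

Build the Huffman tree bottom-up:
combine s6(9), s4(11) → 20
combine s1(13), s2(19) → 32
combine 20, s3(23) → 43
combine s5(25), 32 → 57
combine 43, 57 → 100
Each symbol's bit-cost is frequency × depth; summing gives 252 bits (equivalently 20 + 32 + 43 + 57 + 100).

252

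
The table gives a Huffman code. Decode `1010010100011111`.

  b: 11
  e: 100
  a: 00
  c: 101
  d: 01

cacadbb

Read left to right; each codeword is recognised as soon as it completes (prefix code):
  101→c | 00→a | 101→c | 00→a | 01→d | 11→b | 11→b
Decoded message: cacadbb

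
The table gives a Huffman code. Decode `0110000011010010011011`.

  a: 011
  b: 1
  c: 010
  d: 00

addaccaa

Read left to right; each codeword is recognised as soon as it completes (prefix code):
  011→a | 00→d | 00→d | 011→a | 010→c | 010→c | 011→a | 011→a
Decoded message: addaccaa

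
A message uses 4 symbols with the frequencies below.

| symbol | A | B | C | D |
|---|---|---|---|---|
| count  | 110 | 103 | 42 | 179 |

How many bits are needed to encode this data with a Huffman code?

Build the Huffman tree bottom-up:
merge C(42) and B(103): 145
merge A(110) and 145: 255
merge D(179) and 255: 434
The encoded length is the sum of every internal node's weight: 145 + 255 + 434 = 834 bits.

834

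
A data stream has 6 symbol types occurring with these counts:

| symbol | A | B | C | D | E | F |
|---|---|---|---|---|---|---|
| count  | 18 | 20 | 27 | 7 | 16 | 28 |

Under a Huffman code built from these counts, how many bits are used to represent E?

3

Huffman merges, smallest pair first:
combine D(7), E(16) → 23
combine A(18), B(20) → 38
combine 23, C(27) → 50
combine F(28), 38 → 66
combine 50, 66 → 116
The subtree containing E is merged 3 times, so code length = 3.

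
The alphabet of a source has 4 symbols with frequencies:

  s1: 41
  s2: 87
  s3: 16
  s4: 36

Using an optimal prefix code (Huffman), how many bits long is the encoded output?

325

Merge the two smallest weights repeatedly:
merge s3(16) and s4(36): 52
merge s1(41) and 52: 93
merge s2(87) and 93: 180
Each symbol's bit-cost is frequency × depth; summing gives 325 bits (equivalently 52 + 93 + 180).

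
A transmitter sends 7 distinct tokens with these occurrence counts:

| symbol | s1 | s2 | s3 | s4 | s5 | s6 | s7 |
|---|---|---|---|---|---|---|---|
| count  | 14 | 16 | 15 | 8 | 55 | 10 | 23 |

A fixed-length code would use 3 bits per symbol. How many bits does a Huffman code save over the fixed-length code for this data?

Fixed-length: 3 bits × 141 symbols = 423 bits.
Huffman merges:
merge s4(8) and s6(10): 18
merge s1(14) and s3(15): 29
merge s2(16) and 18: 34
merge s7(23) and 29: 52
merge 34 and 52: 86
merge s5(55) and 86: 141
Huffman total = 18 + 29 + 34 + 52 + 86 + 141 = 360 bits.
Saving = 423 − 360 = 63 bits.

63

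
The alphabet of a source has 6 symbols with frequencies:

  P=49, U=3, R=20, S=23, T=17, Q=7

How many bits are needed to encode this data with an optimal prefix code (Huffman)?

Greedily combine the two least-frequent nodes:
combine U(3), Q(7) → 10
combine 10, T(17) → 27
combine R(20), S(23) → 43
combine 27, 43 → 70
combine P(49), 70 → 119
Total encoded bits = sum of merged weights = 10 + 27 + 43 + 70 + 119 = 269.

269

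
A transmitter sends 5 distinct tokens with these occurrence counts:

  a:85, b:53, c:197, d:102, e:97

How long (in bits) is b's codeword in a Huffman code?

Huffman merges, smallest pair first:
b(53) + a(85) → 138
e(97) + d(102) → 199
138 + c(197) → 335
199 + 335 → 534
b's leaf is at depth 3, giving a 3-bit codeword.

3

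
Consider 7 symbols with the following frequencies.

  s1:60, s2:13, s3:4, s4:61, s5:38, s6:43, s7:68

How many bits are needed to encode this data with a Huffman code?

Merge the two smallest weights repeatedly:
merge s3(4) and s2(13): 17
merge 17 and s5(38): 55
merge s6(43) and 55: 98
merge s1(60) and s4(61): 121
merge s7(68) and 98: 166
merge 121 and 166: 287
The encoded length is the sum of every internal node's weight: 17 + 55 + 98 + 121 + 166 + 287 = 744 bits.

744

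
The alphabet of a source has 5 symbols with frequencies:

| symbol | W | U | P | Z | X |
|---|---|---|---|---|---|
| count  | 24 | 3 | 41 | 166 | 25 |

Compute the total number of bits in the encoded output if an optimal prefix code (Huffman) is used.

431

Merge the two smallest weights repeatedly:
U(3) + W(24) → 27
X(25) + 27 → 52
P(41) + 52 → 93
93 + Z(166) → 259
The encoded length is the sum of every internal node's weight: 27 + 52 + 93 + 259 = 431 bits.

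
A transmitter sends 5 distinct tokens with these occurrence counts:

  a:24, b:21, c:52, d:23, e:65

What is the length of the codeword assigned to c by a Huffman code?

Huffman merges, smallest pair first:
b(21) + d(23) → 44
a(24) + 44 → 68
c(52) + e(65) → 117
68 + 117 → 185
c's leaf is at depth 2, giving a 2-bit codeword.

2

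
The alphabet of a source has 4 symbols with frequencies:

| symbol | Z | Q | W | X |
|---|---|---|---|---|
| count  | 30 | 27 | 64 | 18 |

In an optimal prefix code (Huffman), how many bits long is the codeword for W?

1

Huffman merges, smallest pair first:
X(18) + Q(27) → 45
Z(30) + 45 → 75
W(64) + 75 → 139
W is a child of the root — depth 1, so its codeword is a single bit.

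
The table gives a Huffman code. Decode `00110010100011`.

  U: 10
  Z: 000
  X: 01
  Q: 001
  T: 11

QUXXZT

Read left to right; each codeword is recognised as soon as it completes (prefix code):
  001→Q | 10→U | 01→X | 01→X | 000→Z | 11→T
Decoded message: QUXXZT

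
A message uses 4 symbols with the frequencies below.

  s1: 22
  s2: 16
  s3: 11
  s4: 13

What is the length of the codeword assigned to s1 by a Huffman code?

2

Repeatedly merge the two smallest:
combine s3(11), s4(13) → 24
combine s2(16), s1(22) → 38
combine 24, 38 → 62
s1's leaf is at depth 2, giving a 2-bit codeword.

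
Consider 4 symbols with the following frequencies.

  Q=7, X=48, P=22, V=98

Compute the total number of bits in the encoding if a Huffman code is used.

Build the Huffman tree bottom-up:
combine Q(7), P(22) → 29
combine 29, X(48) → 77
combine 77, V(98) → 175
Each symbol's bit-cost is frequency × depth; summing gives 281 bits (equivalently 29 + 77 + 175).

281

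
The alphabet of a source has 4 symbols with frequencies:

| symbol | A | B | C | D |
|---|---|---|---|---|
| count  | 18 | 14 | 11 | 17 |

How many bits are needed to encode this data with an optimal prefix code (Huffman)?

120

Build the Huffman tree bottom-up:
C(11) + B(14) → 25
D(17) + A(18) → 35
25 + 35 → 60
Each symbol's bit-cost is frequency × depth; summing gives 120 bits (equivalently 25 + 35 + 60).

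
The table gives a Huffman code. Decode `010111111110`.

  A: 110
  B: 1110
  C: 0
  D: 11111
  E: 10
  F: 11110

CEDB

Read left to right; each codeword is recognised as soon as it completes (prefix code):
  0→C | 10→E | 11111→D | 1110→B
Decoded message: CEDB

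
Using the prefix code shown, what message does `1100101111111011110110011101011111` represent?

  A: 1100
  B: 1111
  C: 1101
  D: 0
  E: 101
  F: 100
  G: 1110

AEBCGAGEB

Read left to right; each codeword is recognised as soon as it completes (prefix code):
  1100→A | 101→E | 1111→B | 1101→C | 1110→G | 1100→A | 1110→G | 101→E | 1111→B
Decoded message: AEBCGAGEB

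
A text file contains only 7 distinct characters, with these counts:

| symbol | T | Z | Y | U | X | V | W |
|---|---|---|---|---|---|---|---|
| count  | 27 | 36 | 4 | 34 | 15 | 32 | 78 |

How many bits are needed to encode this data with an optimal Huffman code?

583

Build the Huffman tree bottom-up:
Y(4) + X(15) → 19
19 + T(27) → 46
V(32) + U(34) → 66
Z(36) + 46 → 82
66 + W(78) → 144
82 + 144 → 226
Total encoded bits = sum of merged weights = 19 + 46 + 66 + 82 + 144 + 226 = 583.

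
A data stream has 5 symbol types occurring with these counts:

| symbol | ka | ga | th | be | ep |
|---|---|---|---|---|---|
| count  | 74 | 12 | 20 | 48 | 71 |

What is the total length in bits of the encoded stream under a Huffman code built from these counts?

482

Greedily combine the two least-frequent nodes:
combine ga(12), th(20) → 32
combine 32, be(48) → 80
combine ep(71), ka(74) → 145
combine 80, 145 → 225
Total encoded bits = sum of merged weights = 32 + 80 + 145 + 225 = 482.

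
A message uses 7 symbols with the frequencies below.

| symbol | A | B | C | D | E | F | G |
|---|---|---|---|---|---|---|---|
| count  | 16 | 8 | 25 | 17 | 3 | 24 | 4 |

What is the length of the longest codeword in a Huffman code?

Merge the two lowest-weight nodes at each step:
E(3) + G(4) → 7
7 + B(8) → 15
15 + A(16) → 31
D(17) + F(24) → 41
C(25) + 31 → 56
41 + 56 → 97
Maximum depth reached is 5.

5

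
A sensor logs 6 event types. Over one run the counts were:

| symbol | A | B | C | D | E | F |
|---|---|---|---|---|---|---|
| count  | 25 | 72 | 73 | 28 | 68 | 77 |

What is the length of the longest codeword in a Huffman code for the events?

4

Merge the two lowest-weight nodes at each step:
combine A(25), D(28) → 53
combine 53, E(68) → 121
combine B(72), C(73) → 145
combine F(77), 121 → 198
combine 145, 198 → 343
The rarest symbols sit at the bottom; the longest codeword is 4 bits.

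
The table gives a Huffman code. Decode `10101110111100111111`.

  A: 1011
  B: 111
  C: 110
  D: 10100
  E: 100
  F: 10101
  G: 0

FCBEBB

Read left to right; each codeword is recognised as soon as it completes (prefix code):
  10101→F | 110→C | 111→B | 100→E | 111→B | 111→B
Decoded message: FCBEBB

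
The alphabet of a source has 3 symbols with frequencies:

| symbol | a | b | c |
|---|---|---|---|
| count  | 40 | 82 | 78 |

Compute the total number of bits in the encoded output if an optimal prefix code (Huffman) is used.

318

Merge the two smallest weights repeatedly:
merge a(40) and c(78): 118
merge b(82) and 118: 200
Each symbol's bit-cost is frequency × depth; summing gives 318 bits (equivalently 118 + 200).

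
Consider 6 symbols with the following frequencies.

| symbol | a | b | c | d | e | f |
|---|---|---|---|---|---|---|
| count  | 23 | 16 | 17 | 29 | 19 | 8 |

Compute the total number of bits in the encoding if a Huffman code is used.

284

Merge the two smallest weights repeatedly:
f(8) + b(16) → 24
c(17) + e(19) → 36
a(23) + 24 → 47
d(29) + 36 → 65
47 + 65 → 112
Each symbol's bit-cost is frequency × depth; summing gives 284 bits (equivalently 24 + 36 + 47 + 65 + 112).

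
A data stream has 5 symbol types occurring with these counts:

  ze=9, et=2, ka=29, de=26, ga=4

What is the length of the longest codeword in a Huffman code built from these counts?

Merge the two lowest-weight nodes at each step:
merge et(2) and ga(4): 6
merge 6 and ze(9): 15
merge 15 and de(26): 41
merge ka(29) and 41: 70
The rarest symbols sit at the bottom; the longest codeword is 4 bits.

4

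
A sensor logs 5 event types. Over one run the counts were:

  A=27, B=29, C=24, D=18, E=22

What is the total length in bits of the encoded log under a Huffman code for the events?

Greedily combine the two least-frequent nodes:
D(18) + E(22) → 40
C(24) + A(27) → 51
B(29) + 40 → 69
51 + 69 → 120
Each symbol's bit-cost is frequency × depth; summing gives 280 bits (equivalently 40 + 51 + 69 + 120).

280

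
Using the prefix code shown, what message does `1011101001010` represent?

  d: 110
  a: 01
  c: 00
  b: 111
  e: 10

ebacee

Read left to right; each codeword is recognised as soon as it completes (prefix code):
  10→e | 111→b | 01→a | 00→c | 10→e | 10→e
Decoded message: ebacee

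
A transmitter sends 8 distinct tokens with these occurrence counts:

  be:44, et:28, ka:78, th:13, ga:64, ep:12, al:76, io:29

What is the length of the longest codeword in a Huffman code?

5

Merge the two lowest-weight nodes at each step:
merge ep(12) and th(13): 25
merge 25 and et(28): 53
merge io(29) and be(44): 73
merge 53 and ga(64): 117
merge 73 and al(76): 149
merge ka(78) and 117: 195
merge 149 and 195: 344
The first pair merged (ep, th) ends up deepest, at depth 5.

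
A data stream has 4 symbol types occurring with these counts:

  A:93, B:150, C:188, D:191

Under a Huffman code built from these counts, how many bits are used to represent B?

Build the tree from the bottom:
merge A(93) and B(150): 243
merge C(188) and D(191): 379
merge 243 and 379: 622
The subtree containing B is merged 2 times, so code length = 2.

2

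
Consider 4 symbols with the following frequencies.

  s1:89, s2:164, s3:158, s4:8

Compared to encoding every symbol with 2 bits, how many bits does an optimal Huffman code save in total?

67

Fixed-length: 2 bits × 419 symbols = 838 bits.
Huffman merges:
combine s4(8), s1(89) → 97
combine 97, s3(158) → 255
combine s2(164), 255 → 419
Huffman total = 97 + 255 + 419 = 771 bits.
Saving = 838 − 771 = 67 bits.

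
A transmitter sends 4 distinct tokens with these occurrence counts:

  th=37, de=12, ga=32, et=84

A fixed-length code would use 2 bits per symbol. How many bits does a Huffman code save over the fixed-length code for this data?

40

Fixed-length: 2 bits × 165 symbols = 330 bits.
Huffman merges:
combine de(12), ga(32) → 44
combine th(37), 44 → 81
combine 81, et(84) → 165
Huffman total = 44 + 81 + 165 = 290 bits.
Saving = 330 − 290 = 40 bits.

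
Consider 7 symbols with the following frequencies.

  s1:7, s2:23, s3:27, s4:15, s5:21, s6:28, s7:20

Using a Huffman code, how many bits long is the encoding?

Merge the two smallest weights repeatedly:
combine s1(7), s4(15) → 22
combine s7(20), s5(21) → 41
combine 22, s2(23) → 45
combine s3(27), s6(28) → 55
combine 41, 45 → 86
combine 55, 86 → 141
Total encoded bits = sum of merged weights = 22 + 41 + 45 + 55 + 86 + 141 = 390.

390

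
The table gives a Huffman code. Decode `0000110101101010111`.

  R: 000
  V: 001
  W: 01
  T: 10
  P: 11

RWTTPWWWP

Read left to right; each codeword is recognised as soon as it completes (prefix code):
  000→R | 01→W | 10→T | 10→T | 11→P | 01→W | 01→W | 01→W | 11→P
Decoded message: RWTTPWWWP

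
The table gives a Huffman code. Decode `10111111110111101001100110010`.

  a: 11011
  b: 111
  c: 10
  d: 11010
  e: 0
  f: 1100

cbbadeffc

Read left to right; each codeword is recognised as soon as it completes (prefix code):
  10→c | 111→b | 111→b | 11011→a | 11010→d | 0→e | 1100→f | 1100→f | 10→c
Decoded message: cbbadeffc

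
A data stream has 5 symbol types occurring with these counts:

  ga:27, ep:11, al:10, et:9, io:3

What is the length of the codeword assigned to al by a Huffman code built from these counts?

3

Huffman merges, smallest pair first:
merge io(3) and et(9): 12
merge al(10) and ep(11): 21
merge 12 and 21: 33
merge ga(27) and 33: 60
al sits 3 levels below the root, so its codeword is 3 bits.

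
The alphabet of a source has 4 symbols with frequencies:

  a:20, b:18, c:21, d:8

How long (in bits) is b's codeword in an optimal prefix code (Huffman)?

2

Huffman merges, smallest pair first:
merge d(8) and b(18): 26
merge a(20) and c(21): 41
merge 26 and 41: 67
b sits 2 levels below the root, so its codeword is 2 bits.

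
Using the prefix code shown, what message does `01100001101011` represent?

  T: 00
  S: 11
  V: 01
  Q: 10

Read left to right; each codeword is recognised as soon as it completes (prefix code):
  01→V | 10→Q | 00→T | 01→V | 10→Q | 10→Q | 11→S
Decoded message: VQTVQQS

VQTVQQS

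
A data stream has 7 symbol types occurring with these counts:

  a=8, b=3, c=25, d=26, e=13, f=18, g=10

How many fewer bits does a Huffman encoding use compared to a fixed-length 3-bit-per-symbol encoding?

Fixed-length: 3 bits × 103 symbols = 309 bits.
Huffman merges:
merge b(3) and a(8): 11
merge g(10) and 11: 21
merge e(13) and f(18): 31
merge 21 and c(25): 46
merge d(26) and 31: 57
merge 46 and 57: 103
Huffman total = 11 + 21 + 31 + 46 + 57 + 103 = 269 bits.
Saving = 309 − 269 = 40 bits.

40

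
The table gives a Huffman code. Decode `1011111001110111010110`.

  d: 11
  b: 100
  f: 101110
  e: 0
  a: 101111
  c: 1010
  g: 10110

abdfg

Read left to right; each codeword is recognised as soon as it completes (prefix code):
  101111→a | 100→b | 11→d | 101110→f | 10110→g
Decoded message: abdfg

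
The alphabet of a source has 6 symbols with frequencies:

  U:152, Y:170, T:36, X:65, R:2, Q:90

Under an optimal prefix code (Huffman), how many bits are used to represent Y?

2

Build the tree from the bottom:
R(2) + T(36) → 38
38 + X(65) → 103
Q(90) + 103 → 193
U(152) + Y(170) → 322
193 + 322 → 515
Y's leaf is at depth 2, giving a 2-bit codeword.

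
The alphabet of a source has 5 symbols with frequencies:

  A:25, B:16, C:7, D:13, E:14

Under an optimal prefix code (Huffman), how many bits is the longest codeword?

3

Merge the two lowest-weight nodes at each step:
C(7) + D(13) → 20
E(14) + B(16) → 30
20 + A(25) → 45
30 + 45 → 75
The rarest symbols sit at the bottom; the longest codeword is 3 bits.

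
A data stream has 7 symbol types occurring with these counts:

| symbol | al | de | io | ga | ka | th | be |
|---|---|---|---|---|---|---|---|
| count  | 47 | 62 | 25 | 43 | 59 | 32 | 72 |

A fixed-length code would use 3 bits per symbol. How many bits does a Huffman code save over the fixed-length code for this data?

Fixed-length: 3 bits × 340 symbols = 1020 bits.
Huffman merges:
io(25) + th(32) → 57
ga(43) + al(47) → 90
57 + ka(59) → 116
de(62) + be(72) → 134
90 + 116 → 206
134 + 206 → 340
Huffman total = 57 + 90 + 116 + 134 + 206 + 340 = 943 bits.
Saving = 1020 − 943 = 77 bits.

77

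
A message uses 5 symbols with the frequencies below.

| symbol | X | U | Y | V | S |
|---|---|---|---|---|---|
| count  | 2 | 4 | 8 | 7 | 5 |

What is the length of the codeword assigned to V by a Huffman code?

2

Build the tree from the bottom:
combine X(2), U(4) → 6
combine S(5), 6 → 11
combine V(7), Y(8) → 15
combine 11, 15 → 26
The subtree containing V is merged 2 times, so code length = 2.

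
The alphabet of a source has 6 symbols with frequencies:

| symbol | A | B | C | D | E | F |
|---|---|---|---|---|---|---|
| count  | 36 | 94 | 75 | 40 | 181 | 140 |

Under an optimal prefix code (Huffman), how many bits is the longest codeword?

4

Merge the two lowest-weight nodes at each step:
combine A(36), D(40) → 76
combine C(75), 76 → 151
combine B(94), F(140) → 234
combine 151, E(181) → 332
combine 234, 332 → 566
The first pair merged (A, D) ends up deepest, at depth 4.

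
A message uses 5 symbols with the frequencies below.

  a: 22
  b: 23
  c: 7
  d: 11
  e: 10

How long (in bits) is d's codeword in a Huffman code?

Repeatedly merge the two smallest:
c(7) + e(10) → 17
d(11) + 17 → 28
a(22) + b(23) → 45
28 + 45 → 73
d's leaf is at depth 2, giving a 2-bit codeword.

2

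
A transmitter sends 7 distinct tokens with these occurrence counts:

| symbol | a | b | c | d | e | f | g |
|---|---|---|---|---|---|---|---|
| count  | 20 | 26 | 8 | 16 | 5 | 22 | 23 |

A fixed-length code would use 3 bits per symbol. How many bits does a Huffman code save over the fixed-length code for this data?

36

Fixed-length: 3 bits × 120 symbols = 360 bits.
Huffman merges:
combine e(5), c(8) → 13
combine 13, d(16) → 29
combine a(20), f(22) → 42
combine g(23), b(26) → 49
combine 29, 42 → 71
combine 49, 71 → 120
Huffman total = 13 + 29 + 42 + 49 + 71 + 120 = 324 bits.
Saving = 360 − 324 = 36 bits.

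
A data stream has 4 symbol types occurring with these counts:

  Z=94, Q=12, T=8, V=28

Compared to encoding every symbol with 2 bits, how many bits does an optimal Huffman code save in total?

74

Fixed-length: 2 bits × 142 symbols = 284 bits.
Huffman merges:
T(8) + Q(12) → 20
20 + V(28) → 48
48 + Z(94) → 142
Huffman total = 20 + 48 + 142 = 210 bits.
Saving = 284 − 210 = 74 bits.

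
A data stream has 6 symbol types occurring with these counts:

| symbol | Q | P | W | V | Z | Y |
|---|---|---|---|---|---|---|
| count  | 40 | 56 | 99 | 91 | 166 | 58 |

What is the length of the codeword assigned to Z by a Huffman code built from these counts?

2

Huffman merges, smallest pair first:
merge Q(40) and P(56): 96
merge Y(58) and V(91): 149
merge 96 and W(99): 195
merge 149 and Z(166): 315
merge 195 and 315: 510
Z's leaf is at depth 2, giving a 2-bit codeword.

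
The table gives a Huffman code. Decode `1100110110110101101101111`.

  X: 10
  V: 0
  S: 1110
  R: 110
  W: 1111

Read left to right; each codeword is recognised as soon as it completes (prefix code):
  110→R | 0→V | 110→R | 110→R | 110→R | 10→X | 110→R | 110→R | 1111→W
Decoded message: RVRRRXRRW

RVRRRXRRW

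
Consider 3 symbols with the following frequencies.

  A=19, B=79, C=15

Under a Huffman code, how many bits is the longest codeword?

2

Merge the two lowest-weight nodes at each step:
C(15) + A(19) → 34
34 + B(79) → 113
Maximum depth reached is 2.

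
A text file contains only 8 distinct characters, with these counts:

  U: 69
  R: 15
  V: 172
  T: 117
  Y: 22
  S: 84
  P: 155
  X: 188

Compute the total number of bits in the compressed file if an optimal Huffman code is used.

Build the Huffman tree bottom-up:
merge R(15) and Y(22): 37
merge 37 and U(69): 106
merge S(84) and 106: 190
merge T(117) and P(155): 272
merge V(172) and X(188): 360
merge 190 and 272: 462
merge 360 and 462: 822
Total encoded bits = sum of merged weights = 37 + 106 + 190 + 272 + 360 + 462 + 822 = 2249.

2249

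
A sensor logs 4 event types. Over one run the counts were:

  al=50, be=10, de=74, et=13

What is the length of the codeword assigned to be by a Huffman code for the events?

Huffman merges, smallest pair first:
merge be(10) and et(13): 23
merge 23 and al(50): 73
merge 73 and de(74): 147
The subtree containing be is merged 3 times, so code length = 3.

3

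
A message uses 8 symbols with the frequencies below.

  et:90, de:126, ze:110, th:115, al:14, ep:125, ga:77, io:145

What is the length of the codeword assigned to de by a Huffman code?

Huffman merges, smallest pair first:
al(14) + ga(77) → 91
et(90) + 91 → 181
ze(110) + th(115) → 225
ep(125) + de(126) → 251
io(145) + 181 → 326
225 + 251 → 476
326 + 476 → 802
The subtree containing de is merged 3 times, so code length = 3.

3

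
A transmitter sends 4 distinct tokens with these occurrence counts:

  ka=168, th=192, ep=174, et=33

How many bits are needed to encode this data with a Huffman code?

1134

Build the Huffman tree bottom-up:
merge et(33) and ka(168): 201
merge ep(174) and th(192): 366
merge 201 and 366: 567
Total encoded bits = sum of merged weights = 201 + 366 + 567 = 1134.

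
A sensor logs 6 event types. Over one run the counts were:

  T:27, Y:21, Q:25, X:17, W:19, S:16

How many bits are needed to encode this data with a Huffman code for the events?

323

Build the Huffman tree bottom-up:
merge S(16) and X(17): 33
merge W(19) and Y(21): 40
merge Q(25) and T(27): 52
merge 33 and 40: 73
merge 52 and 73: 125
Each symbol's bit-cost is frequency × depth; summing gives 323 bits (equivalently 33 + 40 + 52 + 73 + 125).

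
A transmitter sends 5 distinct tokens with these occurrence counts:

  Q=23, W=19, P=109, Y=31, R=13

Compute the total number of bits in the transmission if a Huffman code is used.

367

Build the Huffman tree bottom-up:
merge R(13) and W(19): 32
merge Q(23) and Y(31): 54
merge 32 and 54: 86
merge 86 and P(109): 195
The encoded length is the sum of every internal node's weight: 32 + 54 + 86 + 195 = 367 bits.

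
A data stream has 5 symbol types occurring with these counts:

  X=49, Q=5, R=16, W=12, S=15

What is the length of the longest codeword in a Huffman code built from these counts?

3

Merge the two lowest-weight nodes at each step:
combine Q(5), W(12) → 17
combine S(15), R(16) → 31
combine 17, 31 → 48
combine 48, X(49) → 97
The rarest symbols sit at the bottom; the longest codeword is 3 bits.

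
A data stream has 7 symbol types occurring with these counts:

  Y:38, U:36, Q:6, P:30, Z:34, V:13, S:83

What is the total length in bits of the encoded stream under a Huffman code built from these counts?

Build the Huffman tree bottom-up:
combine Q(6), V(13) → 19
combine 19, P(30) → 49
combine Z(34), U(36) → 70
combine Y(38), 49 → 87
combine 70, S(83) → 153
combine 87, 153 → 240
Each symbol's bit-cost is frequency × depth; summing gives 618 bits (equivalently 19 + 49 + 70 + 87 + 153 + 240).

618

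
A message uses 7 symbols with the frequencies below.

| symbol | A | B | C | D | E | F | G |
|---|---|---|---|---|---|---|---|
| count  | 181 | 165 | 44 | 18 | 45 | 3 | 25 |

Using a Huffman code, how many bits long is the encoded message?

Build the Huffman tree bottom-up:
merge F(3) and D(18): 21
merge 21 and G(25): 46
merge C(44) and E(45): 89
merge 46 and 89: 135
merge 135 and B(165): 300
merge A(181) and 300: 481
Total encoded bits = sum of merged weights = 21 + 46 + 89 + 135 + 300 + 481 = 1072.

1072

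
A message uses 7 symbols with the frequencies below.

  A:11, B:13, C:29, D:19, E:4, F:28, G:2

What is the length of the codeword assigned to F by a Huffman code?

2

Huffman merges, smallest pair first:
combine G(2), E(4) → 6
combine 6, A(11) → 17
combine B(13), 17 → 30
combine D(19), F(28) → 47
combine C(29), 30 → 59
combine 47, 59 → 106
F sits 2 levels below the root, so its codeword is 2 bits.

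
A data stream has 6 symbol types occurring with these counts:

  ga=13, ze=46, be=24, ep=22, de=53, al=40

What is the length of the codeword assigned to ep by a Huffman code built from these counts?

4

Build the tree from the bottom:
ga(13) + ep(22) → 35
be(24) + 35 → 59
al(40) + ze(46) → 86
de(53) + 59 → 112
86 + 112 → 198
ep's leaf is at depth 4, giving a 4-bit codeword.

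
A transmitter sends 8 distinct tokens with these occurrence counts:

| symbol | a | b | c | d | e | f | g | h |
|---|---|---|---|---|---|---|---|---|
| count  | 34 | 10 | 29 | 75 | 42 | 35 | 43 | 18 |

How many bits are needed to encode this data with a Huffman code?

Merge the two smallest weights repeatedly:
combine b(10), h(18) → 28
combine 28, c(29) → 57
combine a(34), f(35) → 69
combine e(42), g(43) → 85
combine 57, 69 → 126
combine d(75), 85 → 160
combine 126, 160 → 286
The encoded length is the sum of every internal node's weight: 28 + 57 + 69 + 85 + 126 + 160 + 286 = 811 bits.

811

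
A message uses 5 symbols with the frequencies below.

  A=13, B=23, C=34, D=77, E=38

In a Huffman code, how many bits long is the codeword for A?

Huffman merges, smallest pair first:
combine A(13), B(23) → 36
combine C(34), 36 → 70
combine E(38), 70 → 108
combine D(77), 108 → 185
A's leaf is at depth 4, giving a 4-bit codeword.

4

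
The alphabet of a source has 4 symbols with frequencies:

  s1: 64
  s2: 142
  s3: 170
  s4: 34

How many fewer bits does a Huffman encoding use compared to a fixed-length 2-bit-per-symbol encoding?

72

Fixed-length: 2 bits × 410 symbols = 820 bits.
Huffman merges:
merge s4(34) and s1(64): 98
merge 98 and s2(142): 240
merge s3(170) and 240: 410
Huffman total = 98 + 240 + 410 = 748 bits.
Saving = 820 − 748 = 72 bits.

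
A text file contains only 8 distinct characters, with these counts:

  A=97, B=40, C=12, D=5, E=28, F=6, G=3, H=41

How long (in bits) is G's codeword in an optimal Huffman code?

Build the tree from the bottom:
merge G(3) and D(5): 8
merge F(6) and 8: 14
merge C(12) and 14: 26
merge 26 and E(28): 54
merge B(40) and H(41): 81
merge 54 and 81: 135
merge A(97) and 135: 232
G's leaf is at depth 6, giving a 6-bit codeword.

6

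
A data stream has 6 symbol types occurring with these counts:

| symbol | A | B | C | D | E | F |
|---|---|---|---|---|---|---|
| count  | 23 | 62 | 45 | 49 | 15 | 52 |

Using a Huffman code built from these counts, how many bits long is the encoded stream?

Build the Huffman tree bottom-up:
E(15) + A(23) → 38
38 + C(45) → 83
D(49) + F(52) → 101
B(62) + 83 → 145
101 + 145 → 246
Total encoded bits = sum of merged weights = 38 + 83 + 101 + 145 + 246 = 613.

613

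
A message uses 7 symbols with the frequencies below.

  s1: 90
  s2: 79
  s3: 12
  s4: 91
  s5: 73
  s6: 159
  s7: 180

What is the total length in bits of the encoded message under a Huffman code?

1798

Build the Huffman tree bottom-up:
combine s3(12), s5(73) → 85
combine s2(79), 85 → 164
combine s1(90), s4(91) → 181
combine s6(159), 164 → 323
combine s7(180), 181 → 361
combine 323, 361 → 684
The encoded length is the sum of every internal node's weight: 85 + 164 + 181 + 323 + 361 + 684 = 1798 bits.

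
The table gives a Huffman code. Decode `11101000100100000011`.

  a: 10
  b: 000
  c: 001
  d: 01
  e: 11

Read left to right; each codeword is recognised as soon as it completes (prefix code):
  11→e | 10→a | 10→a | 001→c | 001→c | 000→b | 000→b | 11→e
Decoded message: eaaccbbe

eaaccbbe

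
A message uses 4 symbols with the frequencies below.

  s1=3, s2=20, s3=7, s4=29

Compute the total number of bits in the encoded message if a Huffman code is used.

99

Build the Huffman tree bottom-up:
s1(3) + s3(7) → 10
10 + s2(20) → 30
s4(29) + 30 → 59
Total encoded bits = sum of merged weights = 10 + 30 + 59 = 99.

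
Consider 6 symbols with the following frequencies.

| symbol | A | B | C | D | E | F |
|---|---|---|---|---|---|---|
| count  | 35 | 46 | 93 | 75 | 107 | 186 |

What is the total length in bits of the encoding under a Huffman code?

Merge the two smallest weights repeatedly:
merge A(35) and B(46): 81
merge D(75) and 81: 156
merge C(93) and E(107): 200
merge 156 and F(186): 342
merge 200 and 342: 542
Total encoded bits = sum of merged weights = 81 + 156 + 200 + 342 + 542 = 1321.

1321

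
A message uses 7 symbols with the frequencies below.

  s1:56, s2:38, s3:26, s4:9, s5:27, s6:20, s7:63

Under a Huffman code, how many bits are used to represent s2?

3

Repeatedly merge the two smallest:
s4(9) + s6(20) → 29
s3(26) + s5(27) → 53
29 + s2(38) → 67
53 + s1(56) → 109
s7(63) + 67 → 130
109 + 130 → 239
The subtree containing s2 is merged 3 times, so code length = 3.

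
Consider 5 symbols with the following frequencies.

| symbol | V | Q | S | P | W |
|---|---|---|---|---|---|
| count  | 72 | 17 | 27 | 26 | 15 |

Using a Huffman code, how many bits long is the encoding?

Greedily combine the two least-frequent nodes:
merge W(15) and Q(17): 32
merge P(26) and S(27): 53
merge 32 and 53: 85
merge V(72) and 85: 157
Total encoded bits = sum of merged weights = 32 + 53 + 85 + 157 = 327.

327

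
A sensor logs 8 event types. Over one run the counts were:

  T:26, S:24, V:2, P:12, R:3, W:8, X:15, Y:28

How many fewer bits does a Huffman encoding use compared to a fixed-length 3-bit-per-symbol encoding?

36

Fixed-length: 3 bits × 118 symbols = 354 bits.
Huffman merges:
merge V(2) and R(3): 5
merge 5 and W(8): 13
merge P(12) and 13: 25
merge X(15) and S(24): 39
merge 25 and T(26): 51
merge Y(28) and 39: 67
merge 51 and 67: 118
Huffman total = 5 + 13 + 25 + 39 + 51 + 67 + 118 = 318 bits.
Saving = 354 − 318 = 36 bits.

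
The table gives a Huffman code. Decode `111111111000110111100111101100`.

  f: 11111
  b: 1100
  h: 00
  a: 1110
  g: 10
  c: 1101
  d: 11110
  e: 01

Read left to right; each codeword is recognised as soon as it completes (prefix code):
  11111→f | 11110→d | 00→h | 1101→c | 1110→a | 01→e | 1110→a | 1100→b
Decoded message: fdhcaeab

fdhcaeab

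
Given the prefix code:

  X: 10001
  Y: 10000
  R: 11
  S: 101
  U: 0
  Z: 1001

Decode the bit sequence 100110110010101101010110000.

ZSZUSSUSY

Read left to right; each codeword is recognised as soon as it completes (prefix code):
  1001→Z | 101→S | 1001→Z | 0→U | 101→S | 101→S | 0→U | 101→S | 10000→Y
Decoded message: ZSZUSSUSY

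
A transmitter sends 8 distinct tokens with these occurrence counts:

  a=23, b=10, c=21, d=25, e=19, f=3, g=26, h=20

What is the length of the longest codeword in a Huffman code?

Merge the two lowest-weight nodes at each step:
merge f(3) and b(10): 13
merge 13 and e(19): 32
merge h(20) and c(21): 41
merge a(23) and d(25): 48
merge g(26) and 32: 58
merge 41 and 48: 89
merge 58 and 89: 147
The first pair merged (f, b) ends up deepest, at depth 4.

4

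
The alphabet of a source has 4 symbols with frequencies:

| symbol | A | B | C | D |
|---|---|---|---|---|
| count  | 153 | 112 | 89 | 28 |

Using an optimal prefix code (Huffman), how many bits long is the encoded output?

728

Merge the two smallest weights repeatedly:
merge D(28) and C(89): 117
merge B(112) and 117: 229
merge A(153) and 229: 382
Each symbol's bit-cost is frequency × depth; summing gives 728 bits (equivalently 117 + 229 + 382).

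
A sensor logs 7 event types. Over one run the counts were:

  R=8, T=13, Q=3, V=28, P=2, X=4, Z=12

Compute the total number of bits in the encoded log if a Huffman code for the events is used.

168

Greedily combine the two least-frequent nodes:
merge P(2) and Q(3): 5
merge X(4) and 5: 9
merge R(8) and 9: 17
merge Z(12) and T(13): 25
merge 17 and 25: 42
merge V(28) and 42: 70
Each symbol's bit-cost is frequency × depth; summing gives 168 bits (equivalently 5 + 9 + 17 + 25 + 42 + 70).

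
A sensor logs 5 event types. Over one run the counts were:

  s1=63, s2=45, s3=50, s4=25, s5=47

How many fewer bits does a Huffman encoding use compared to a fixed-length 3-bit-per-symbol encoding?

160

Fixed-length: 3 bits × 230 symbols = 690 bits.
Huffman merges:
combine s4(25), s2(45) → 70
combine s5(47), s3(50) → 97
combine s1(63), 70 → 133
combine 97, 133 → 230
Huffman total = 70 + 97 + 133 + 230 = 530 bits.
Saving = 690 − 530 = 160 bits.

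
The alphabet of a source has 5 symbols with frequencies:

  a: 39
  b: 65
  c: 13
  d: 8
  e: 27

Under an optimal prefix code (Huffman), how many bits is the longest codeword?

4

Merge the two lowest-weight nodes at each step:
merge d(8) and c(13): 21
merge 21 and e(27): 48
merge a(39) and 48: 87
merge b(65) and 87: 152
The first pair merged (d, c) ends up deepest, at depth 4.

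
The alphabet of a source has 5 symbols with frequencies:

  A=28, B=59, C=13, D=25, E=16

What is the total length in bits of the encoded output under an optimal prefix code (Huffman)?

305

Merge the two smallest weights repeatedly:
combine C(13), E(16) → 29
combine D(25), A(28) → 53
combine 29, 53 → 82
combine B(59), 82 → 141
Total encoded bits = sum of merged weights = 29 + 53 + 82 + 141 = 305.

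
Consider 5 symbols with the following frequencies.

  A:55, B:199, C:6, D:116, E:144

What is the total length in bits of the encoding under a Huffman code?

1079

Build the Huffman tree bottom-up:
combine C(6), A(55) → 61
combine 61, D(116) → 177
combine E(144), 177 → 321
combine B(199), 321 → 520
Each symbol's bit-cost is frequency × depth; summing gives 1079 bits (equivalently 61 + 177 + 321 + 520).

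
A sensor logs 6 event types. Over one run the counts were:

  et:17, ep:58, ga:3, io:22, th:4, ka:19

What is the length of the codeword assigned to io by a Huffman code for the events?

3

Build the tree from the bottom:
ga(3) + th(4) → 7
7 + et(17) → 24
ka(19) + io(22) → 41
24 + 41 → 65
ep(58) + 65 → 123
io's leaf is at depth 3, giving a 3-bit codeword.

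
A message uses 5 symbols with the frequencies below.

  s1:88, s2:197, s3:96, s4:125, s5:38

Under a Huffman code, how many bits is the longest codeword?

Merge the two lowest-weight nodes at each step:
s5(38) + s1(88) → 126
s3(96) + s4(125) → 221
126 + s2(197) → 323
221 + 323 → 544
The first pair merged (s5, s1) ends up deepest, at depth 3.

3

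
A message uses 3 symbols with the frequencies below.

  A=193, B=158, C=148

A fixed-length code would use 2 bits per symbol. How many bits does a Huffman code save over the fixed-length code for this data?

193

Fixed-length: 2 bits × 499 symbols = 998 bits.
Huffman merges:
merge C(148) and B(158): 306
merge A(193) and 306: 499
Huffman total = 306 + 499 = 805 bits.
Saving = 998 − 805 = 193 bits.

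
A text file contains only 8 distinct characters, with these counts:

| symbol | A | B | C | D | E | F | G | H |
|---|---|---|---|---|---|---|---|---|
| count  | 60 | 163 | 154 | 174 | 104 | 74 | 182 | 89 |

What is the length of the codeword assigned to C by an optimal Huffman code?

3

Build the tree from the bottom:
merge A(60) and F(74): 134
merge H(89) and E(104): 193
merge 134 and C(154): 288
merge B(163) and D(174): 337
merge G(182) and 193: 375
merge 288 and 337: 625
merge 375 and 625: 1000
C's leaf is at depth 3, giving a 3-bit codeword.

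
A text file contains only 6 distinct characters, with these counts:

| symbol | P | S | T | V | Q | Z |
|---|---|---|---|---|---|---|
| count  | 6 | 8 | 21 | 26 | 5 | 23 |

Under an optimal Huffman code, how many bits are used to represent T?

Build the tree from the bottom:
merge Q(5) and P(6): 11
merge S(8) and 11: 19
merge 19 and T(21): 40
merge Z(23) and V(26): 49
merge 40 and 49: 89
T's leaf is at depth 2, giving a 2-bit codeword.

2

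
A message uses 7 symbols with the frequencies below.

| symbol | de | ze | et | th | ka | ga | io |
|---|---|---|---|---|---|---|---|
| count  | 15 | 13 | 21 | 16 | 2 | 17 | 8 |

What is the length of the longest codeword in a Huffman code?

4

Merge the two lowest-weight nodes at each step:
ka(2) + io(8) → 10
10 + ze(13) → 23
de(15) + th(16) → 31
ga(17) + et(21) → 38
23 + 31 → 54
38 + 54 → 92
Maximum depth reached is 4.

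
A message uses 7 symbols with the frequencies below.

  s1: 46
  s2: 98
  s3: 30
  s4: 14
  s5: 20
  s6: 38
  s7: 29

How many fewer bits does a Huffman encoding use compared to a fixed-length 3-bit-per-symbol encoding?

Fixed-length: 3 bits × 275 symbols = 825 bits.
Huffman merges:
merge s4(14) and s5(20): 34
merge s7(29) and s3(30): 59
merge 34 and s6(38): 72
merge s1(46) and 59: 105
merge 72 and s2(98): 170
merge 105 and 170: 275
Huffman total = 34 + 59 + 72 + 105 + 170 + 275 = 715 bits.
Saving = 825 − 715 = 110 bits.

110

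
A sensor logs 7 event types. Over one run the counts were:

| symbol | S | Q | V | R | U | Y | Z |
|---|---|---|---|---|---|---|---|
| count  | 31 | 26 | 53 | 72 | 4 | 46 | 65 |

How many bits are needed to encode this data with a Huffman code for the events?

784

Greedily combine the two least-frequent nodes:
U(4) + Q(26) → 30
30 + S(31) → 61
Y(46) + V(53) → 99
61 + Z(65) → 126
R(72) + 99 → 171
126 + 171 → 297
Total encoded bits = sum of merged weights = 30 + 61 + 99 + 126 + 171 + 297 = 784.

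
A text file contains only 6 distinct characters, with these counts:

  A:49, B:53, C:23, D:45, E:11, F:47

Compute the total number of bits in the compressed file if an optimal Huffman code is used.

569

Build the Huffman tree bottom-up:
combine E(11), C(23) → 34
combine 34, D(45) → 79
combine F(47), A(49) → 96
combine B(53), 79 → 132
combine 96, 132 → 228
Total encoded bits = sum of merged weights = 34 + 79 + 96 + 132 + 228 = 569.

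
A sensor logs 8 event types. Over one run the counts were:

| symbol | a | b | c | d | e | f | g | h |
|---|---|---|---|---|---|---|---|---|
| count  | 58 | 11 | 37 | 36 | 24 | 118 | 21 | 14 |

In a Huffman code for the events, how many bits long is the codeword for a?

Build the tree from the bottom:
merge b(11) and h(14): 25
merge g(21) and e(24): 45
merge 25 and d(36): 61
merge c(37) and 45: 82
merge a(58) and 61: 119
merge 82 and f(118): 200
merge 119 and 200: 319
a sits 2 levels below the root, so its codeword is 2 bits.

2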